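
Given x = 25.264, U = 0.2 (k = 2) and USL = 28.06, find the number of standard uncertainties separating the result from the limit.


u = U / k = 0.2 / 2 = 0.1
margin = |USL - x| = |28.06 - 25.264| = 2.796
z = margin / u = 2.796 / 0.1
z = 27.9600

27.9600


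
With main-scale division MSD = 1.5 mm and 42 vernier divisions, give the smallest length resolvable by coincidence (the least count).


LC = MSD / n_div
= 1.5 / 42
= 0.0357

0.0357


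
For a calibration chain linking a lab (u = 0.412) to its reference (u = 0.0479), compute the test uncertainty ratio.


TUR = u_lab / u_ref
= 0.412 / 0.0479
= 8.6013

8.6013


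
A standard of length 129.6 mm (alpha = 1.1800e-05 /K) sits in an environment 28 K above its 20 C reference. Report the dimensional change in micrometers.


dL = L * alpha * dT
= 129.6 * 1.1800e-05 * 28
= 0.0428198 mm
dL_um = 0.0428198 * 1000 = 42.8198 um

42.8198


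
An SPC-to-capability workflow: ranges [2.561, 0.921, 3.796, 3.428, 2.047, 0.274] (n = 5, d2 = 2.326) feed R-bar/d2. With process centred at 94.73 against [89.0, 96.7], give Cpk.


R_bar = (2.561 + 0.921 + 3.796 + 3.428 + 2.047 + 0.274) / 6 = 2.1711667
sigma = R_bar / d2 = 2.1711667 / 2.326 = 0.93343366
Cp = (USL - LSL)/(6*sigma) = (96.7 - 89.0)/(6*0.93343366) = 1.3749
Cpu = (96.7 - 94.73)/(3*0.93343366) = 0.7035
Cpl = (94.73 - 89.0)/(3*0.93343366) = 2.0462
Cpk = min(Cpu, Cpl) = 0.7035

0.7035


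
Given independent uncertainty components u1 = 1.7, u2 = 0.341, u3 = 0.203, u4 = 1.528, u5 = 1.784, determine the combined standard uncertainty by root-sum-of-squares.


uc = sqrt(1.7^2 + 0.341^2 + 0.203^2 + 1.528^2 + 1.784^2)
uc = sqrt(8.56493)
uc = 2.9266

2.9266


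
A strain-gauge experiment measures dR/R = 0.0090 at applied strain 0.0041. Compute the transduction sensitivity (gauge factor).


GF = (dR/R) / epsilon
= 0.0090 / 0.0041
= 2.1951

2.1951


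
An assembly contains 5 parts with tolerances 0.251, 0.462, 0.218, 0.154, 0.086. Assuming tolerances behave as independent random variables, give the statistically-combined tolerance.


RSS = sqrt(0.251^2 + 0.462^2 + 0.218^2 + 0.154^2 + 0.086^2)
= sqrt(0.355081)
= 0.5959

0.5959


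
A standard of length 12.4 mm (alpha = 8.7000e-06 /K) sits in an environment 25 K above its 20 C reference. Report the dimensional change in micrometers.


dL = L * alpha * dT
= 12.4 * 8.7000e-06 * 25
= 0.0026970 mm
dL_um = 0.0026970 * 1000 = 2.6970 um

2.6970


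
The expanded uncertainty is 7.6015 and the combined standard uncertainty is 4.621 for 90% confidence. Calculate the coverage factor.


k = U / uc
k = 7.6015 / 4.621
k = 1.645

1.645


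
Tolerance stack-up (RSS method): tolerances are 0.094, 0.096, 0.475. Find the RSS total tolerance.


RSS = sqrt(0.094^2 + 0.096^2 + 0.475^2)
= sqrt(0.243677)
= 0.4936

0.4936


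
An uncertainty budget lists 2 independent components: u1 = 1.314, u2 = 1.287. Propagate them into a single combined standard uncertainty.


uc = sqrt(1.314^2 + 1.287^2)
uc = sqrt(3.382965)
uc = 1.8393

1.8393


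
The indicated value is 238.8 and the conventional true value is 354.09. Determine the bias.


Systematic error = measured - true
= 238.8 - 354.09
= -115.2900

-115.2900


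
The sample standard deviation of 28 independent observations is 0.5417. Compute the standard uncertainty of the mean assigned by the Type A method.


u_A = s / sqrt(n)
u_A = 0.5417 / sqrt(28)
u_A = 0.5417 / 5.2915026
u_A = 0.1024

0.1024


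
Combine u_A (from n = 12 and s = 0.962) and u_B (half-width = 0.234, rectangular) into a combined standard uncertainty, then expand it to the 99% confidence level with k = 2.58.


u_A = s / sqrt(n) = 0.962 / sqrt(12) = 0.27770548
u_B = half_width / sqrt(3) = 0.234 / sqrt(3) = 0.13509996
uc = sqrt(u_A^2 + u_B^2) = sqrt(0.27770548^2 + 0.13509996^2) = 0.30882411
U = k * uc = 2.58 * 0.30882411
U = 0.7968

0.7968


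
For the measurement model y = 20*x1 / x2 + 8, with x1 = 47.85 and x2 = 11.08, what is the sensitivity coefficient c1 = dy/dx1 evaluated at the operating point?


y = 20*x1 / x2 + 8
dy/dx1 = 20/x2
Evaluate at x2 = 11.08: c1 = 20 / 11.08
c1 = 1.8051

1.8051


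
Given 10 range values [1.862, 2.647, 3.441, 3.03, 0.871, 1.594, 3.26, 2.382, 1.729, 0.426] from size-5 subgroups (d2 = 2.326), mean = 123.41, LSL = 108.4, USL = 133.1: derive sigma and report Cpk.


R_bar = (1.862 + 2.647 + 3.441 + 3.03 + 0.871 + 1.594 + 3.26 + 2.382 + 1.729 + 0.426) / 10 = 2.1242
sigma = R_bar / d2 = 2.1242 / 2.326 = 0.91324162
Cp = (USL - LSL)/(6*sigma) = (133.1 - 108.4)/(6*0.91324162) = 4.5078
Cpu = (133.1 - 123.41)/(3*0.91324162) = 3.5369
Cpl = (123.41 - 108.4)/(3*0.91324162) = 5.4787
Cpk = min(Cpu, Cpl) = 3.5369

3.5369


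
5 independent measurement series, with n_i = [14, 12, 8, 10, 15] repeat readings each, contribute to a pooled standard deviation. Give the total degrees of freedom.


nu = sum_i (n_i - 1)
nu = ((14 - 1) + (12 - 1) + (8 - 1) + (10 - 1) + (15 - 1))
nu = 13 + 11 + 7 + 9 + 14
nu = 54

54


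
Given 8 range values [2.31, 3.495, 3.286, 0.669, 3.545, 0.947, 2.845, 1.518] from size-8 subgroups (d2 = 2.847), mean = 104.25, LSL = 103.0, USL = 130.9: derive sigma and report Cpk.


R_bar = (2.31 + 3.495 + 3.286 + 0.669 + 3.545 + 0.947 + 2.845 + 1.518) / 8 = 2.326875
sigma = R_bar / d2 = 2.326875 / 2.847 = 0.81730769
Cp = (USL - LSL)/(6*sigma) = (130.9 - 103.0)/(6*0.81730769) = 5.6894
Cpu = (130.9 - 104.25)/(3*0.81730769) = 10.8690
Cpl = (104.25 - 103.0)/(3*0.81730769) = 0.5098
Cpk = min(Cpu, Cpl) = 0.5098

0.5098


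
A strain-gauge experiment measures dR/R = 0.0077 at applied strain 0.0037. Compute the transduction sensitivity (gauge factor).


GF = (dR/R) / epsilon
= 0.0077 / 0.0037
= 2.0811

2.0811


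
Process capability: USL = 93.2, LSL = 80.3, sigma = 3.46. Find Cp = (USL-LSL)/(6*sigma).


Cp = (USL - LSL) / (6 * sigma)
= (93.2 - 80.3) / (6 * 3.46)
= 12.9000 / 20.7600
= 0.6214

0.6214


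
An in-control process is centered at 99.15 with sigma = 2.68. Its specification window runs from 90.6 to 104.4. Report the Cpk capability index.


Cpu = (USL - mean) / (3*sigma) = (104.4 - 99.15) / (3*2.68) = 0.6530
Cpl = (mean - LSL) / (3*sigma) = (99.15 - 90.6) / (3*2.68) = 1.0634
Cpk = min(Cpu, Cpl) = 0.6530

0.6530


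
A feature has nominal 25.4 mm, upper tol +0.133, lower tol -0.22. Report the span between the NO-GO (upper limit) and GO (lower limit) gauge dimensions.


GO = nominal - lower_tol (smallest hole = maximum material condition)
GO = 25.4 - 0.22 = 25.18
NO-GO = nominal + upper_tol (largest hole = least material condition)
NO-GO = 25.4 + 0.133 = 25.533
spread = NO-GO - GO = 25.533 - 25.18 = 0.3530

0.3530


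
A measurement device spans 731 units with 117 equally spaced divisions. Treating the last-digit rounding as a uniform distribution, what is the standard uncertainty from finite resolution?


resolution = range / divisions
resolution = 731 / 117 = 6.2478632
u_res = resolution / (2*sqrt(3))
u_res = 6.2478632 / 3.4641016
u_res = 1.8036

1.8036


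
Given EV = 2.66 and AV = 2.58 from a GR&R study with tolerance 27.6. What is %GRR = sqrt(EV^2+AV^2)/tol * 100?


GRR = sqrt(EV^2 + AV^2) = sqrt(2.66^2 + 2.58^2) = 3.7056713
%GRR = GRR / tol * 100 = 3.7056713 / 27.6 * 100
%GRR = 13.4263

13.4263


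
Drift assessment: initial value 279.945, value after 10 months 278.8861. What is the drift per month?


rate = (v2 - v1) / months
= (278.8861 - 279.945) / 10
= -1.0589 / 10
= -0.1059

-0.1059


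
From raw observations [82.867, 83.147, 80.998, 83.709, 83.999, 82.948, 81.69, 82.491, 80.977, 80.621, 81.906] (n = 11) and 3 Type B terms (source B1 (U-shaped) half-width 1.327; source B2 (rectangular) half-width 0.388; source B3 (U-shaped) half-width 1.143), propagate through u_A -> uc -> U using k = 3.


mean = (82.867 + 83.147 + 80.998 + 83.709 + 83.999 + 82.948 + 81.69 + 82.491 + 80.977 + 80.621 + 81.906) / 11 = 82.30481818
s = sqrt(sum((x - mean)^2)/(n-1)) = 1.147119
u_A = s / sqrt(n) = 1.147119 / sqrt(11) = 0.34586939
u_B1 = 1.327 / sqrt(2) = 0.9383307
u_B2 = 0.388 / sqrt(3) = 0.2240119
u_B3 = 1.143 / sqrt(2) = 0.80822305
uc = sqrt(0.34586939^2 + 0.9383307^2 + 0.2240119^2 + 0.80822305^2) = 1.3051804
U = k * uc = 3 * 1.3051804
U = 3.9155

3.9155


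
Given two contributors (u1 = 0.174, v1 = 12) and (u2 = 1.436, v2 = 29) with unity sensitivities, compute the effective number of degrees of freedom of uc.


uc = sqrt(u1^2 + u2^2) = sqrt(0.174^2 + 1.436^2) = 1.4465034
v_eff = uc^4 / (u1^4/v1 + u2^4/v2)
= 1.4465034^4 / (0.174^4/12 + 1.436^4/29)
= 4.3780209 / 0.14670535
v_eff = 29.8423

29.8423


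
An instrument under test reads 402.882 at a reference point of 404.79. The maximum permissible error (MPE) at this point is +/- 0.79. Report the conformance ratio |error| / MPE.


e = indication - reference = 402.882 - 404.79 = -1.9080
|e| = 1.9080
ratio = |e| / MPE = 1.9080 / 0.79
ratio = 2.4152

2.4152


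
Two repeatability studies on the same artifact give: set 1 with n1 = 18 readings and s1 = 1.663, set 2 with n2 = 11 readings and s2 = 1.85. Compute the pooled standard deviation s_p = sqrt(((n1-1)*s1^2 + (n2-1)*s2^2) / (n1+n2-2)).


s_p = sqrt(((n1-1)*s1^2 + (n2-1)*s2^2) / (n1+n2-2))
numerator = (18-1)*1.663^2 + (11-1)*1.85^2 = 47.014673 + 34.225 = 81.239673
denominator = 18 + 11 - 2 = 27
s_p^2 = 81.239673 / 27 = 3.0088768
s_p = sqrt(3.0088768) = 1.7346

1.7346


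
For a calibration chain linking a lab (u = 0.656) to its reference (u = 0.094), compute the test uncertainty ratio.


TUR = u_lab / u_ref
= 0.656 / 0.094
= 6.9787

6.9787


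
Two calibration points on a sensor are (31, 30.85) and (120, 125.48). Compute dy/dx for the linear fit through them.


slope = (y2 - y1) / (x2 - x1)
= (125.48 - 30.85) / (120 - 31)
= 94.6300 / 89
= 1.0633

1.0633


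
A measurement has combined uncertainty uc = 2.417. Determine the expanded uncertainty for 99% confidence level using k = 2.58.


U = k * uc
U = 2.58 * 2.417
U = 6.2359

6.2359


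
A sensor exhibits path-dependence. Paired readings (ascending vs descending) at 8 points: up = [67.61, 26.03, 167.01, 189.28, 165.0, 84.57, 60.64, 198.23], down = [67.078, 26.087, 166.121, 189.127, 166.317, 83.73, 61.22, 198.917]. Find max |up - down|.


|67.61 - 67.078| = 0.5320
|26.03 - 26.087| = 0.0570
|167.01 - 166.121| = 0.8890
|189.28 - 189.127| = 0.1530
|165.0 - 166.317| = 1.3170
|84.57 - 83.73| = 0.8400
|60.64 - 61.22| = 0.5800
|198.23 - 198.917| = 0.6870
hysteresis = max(diffs) = 1.3170

1.3170


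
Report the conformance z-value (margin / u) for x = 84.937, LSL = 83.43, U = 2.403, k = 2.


u = U / k = 2.403 / 2 = 1.2015
margin = |LSL - x| = |83.43 - 84.937| = 1.507
z = margin / u = 1.507 / 1.2015
z = 1.2543

1.2543


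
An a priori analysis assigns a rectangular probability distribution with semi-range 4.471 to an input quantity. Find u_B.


u_B = half_width / sqrt(3)
u_B = 4.471 / 1.7320508
u_B = 2.5813

2.5813


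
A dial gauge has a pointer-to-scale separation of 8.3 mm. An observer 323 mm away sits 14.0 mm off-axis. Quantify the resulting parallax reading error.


error = h * offset / d
= 8.3 * 14.0 / 323
= 0.3598

0.3598


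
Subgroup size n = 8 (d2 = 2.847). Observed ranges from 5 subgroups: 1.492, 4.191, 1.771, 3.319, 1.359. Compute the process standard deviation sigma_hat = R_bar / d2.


R_bar = (1.492 + 4.191 + 1.771 + 3.319 + 1.359) / 5
R_bar = 12.132 / 5 = 2.4264
sigma_hat = R_bar / d2 = 2.4264 / 2.847 = 0.8523

0.8523


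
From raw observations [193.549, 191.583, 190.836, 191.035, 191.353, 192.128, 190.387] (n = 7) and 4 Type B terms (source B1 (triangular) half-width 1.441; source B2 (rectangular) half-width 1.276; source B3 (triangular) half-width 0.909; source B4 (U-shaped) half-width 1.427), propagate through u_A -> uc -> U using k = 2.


mean = (193.549 + 191.583 + 190.836 + 191.035 + 191.353 + 192.128 + 190.387) / 7 = 191.553
s = sqrt(sum((x - mean)^2)/(n-1)) = 1.0406336
u_A = s / sqrt(n) = 1.0406336 / sqrt(7) = 0.39332253
u_B1 = 1.441 / sqrt(6) = 0.58828579
u_B2 = 1.276 / sqrt(3) = 0.73669894
u_B3 = 0.909 / sqrt(6) = 0.3710977
u_B4 = 1.427 / sqrt(2) = 1.0090414
uc = sqrt(0.39332253^2 + 0.58828579^2 + 0.73669894^2 + 0.3710977^2 + 1.0090414^2) = 1.4830328
U = k * uc = 2 * 1.4830328
U = 2.9661

2.9661


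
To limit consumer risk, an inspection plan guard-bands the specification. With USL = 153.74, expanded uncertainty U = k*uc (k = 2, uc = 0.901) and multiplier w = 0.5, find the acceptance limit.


U = k * uc = 2 * 0.901 = 1.802
guard band g = w * U = 0.5 * 1.802 = 0.901
AL = USL - g = 153.74 - 0.901
AL = 152.8390

152.8390


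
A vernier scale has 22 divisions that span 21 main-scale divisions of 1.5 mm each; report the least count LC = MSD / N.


LC = MSD / n_div
= 1.5 / 22
= 0.0682

0.0682


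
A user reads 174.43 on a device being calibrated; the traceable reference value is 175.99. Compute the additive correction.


Correction = standard - reading
= 175.99 - 174.43
= 1.5600

1.5600


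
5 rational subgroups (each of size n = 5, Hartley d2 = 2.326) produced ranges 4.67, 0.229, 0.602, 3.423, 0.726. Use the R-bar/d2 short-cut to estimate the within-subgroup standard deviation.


R_bar = (4.67 + 0.229 + 0.602 + 3.423 + 0.726) / 5
R_bar = 9.65 / 5 = 1.93
sigma_hat = R_bar / d2 = 1.93 / 2.326 = 0.8298

0.8298


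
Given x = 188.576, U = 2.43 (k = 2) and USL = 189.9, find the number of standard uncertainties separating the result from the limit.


u = U / k = 2.43 / 2 = 1.215
margin = |USL - x| = |189.9 - 188.576| = 1.324
z = margin / u = 1.324 / 1.215
z = 1.0897

1.0897


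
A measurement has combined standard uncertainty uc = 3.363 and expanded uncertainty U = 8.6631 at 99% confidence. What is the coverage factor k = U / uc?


k = U / uc
k = 8.6631 / 3.363
k = 2.576

2.576


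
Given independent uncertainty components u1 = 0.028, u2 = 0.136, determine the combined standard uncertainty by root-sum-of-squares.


uc = sqrt(0.028^2 + 0.136^2)
uc = sqrt(0.01928)
uc = 0.1389

0.1389


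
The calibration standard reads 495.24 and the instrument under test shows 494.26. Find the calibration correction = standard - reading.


Correction = standard - reading
= 495.24 - 494.26
= 0.9800

0.9800


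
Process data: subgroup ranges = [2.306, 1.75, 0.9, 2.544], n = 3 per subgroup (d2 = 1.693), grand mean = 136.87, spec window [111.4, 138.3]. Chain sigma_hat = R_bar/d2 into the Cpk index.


R_bar = (2.306 + 1.75 + 0.9 + 2.544) / 4 = 1.875
sigma = R_bar / d2 = 1.875 / 1.693 = 1.1075015
Cp = (USL - LSL)/(6*sigma) = (138.3 - 111.4)/(6*1.1075015) = 4.0482
Cpu = (138.3 - 136.87)/(3*1.1075015) = 0.4304
Cpl = (136.87 - 111.4)/(3*1.1075015) = 7.6659
Cpk = min(Cpu, Cpl) = 0.4304

0.4304


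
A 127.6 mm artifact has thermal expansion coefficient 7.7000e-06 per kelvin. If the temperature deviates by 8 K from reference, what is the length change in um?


dL = L * alpha * dT
= 127.6 * 7.7000e-06 * 8
= 0.0078602 mm
dL_um = 0.0078602 * 1000 = 7.8602 um

7.8602


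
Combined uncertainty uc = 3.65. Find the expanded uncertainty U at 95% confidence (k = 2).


U = k * uc
U = 2 * 3.65
U = 7.3000

7.3000


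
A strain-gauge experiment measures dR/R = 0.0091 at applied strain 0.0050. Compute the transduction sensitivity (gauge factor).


GF = (dR/R) / epsilon
= 0.0091 / 0.0050
= 1.8200

1.8200


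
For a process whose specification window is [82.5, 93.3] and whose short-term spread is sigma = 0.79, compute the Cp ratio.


Cp = (USL - LSL) / (6 * sigma)
= (93.3 - 82.5) / (6 * 0.79)
= 10.8000 / 4.7400
= 2.2785

2.2785


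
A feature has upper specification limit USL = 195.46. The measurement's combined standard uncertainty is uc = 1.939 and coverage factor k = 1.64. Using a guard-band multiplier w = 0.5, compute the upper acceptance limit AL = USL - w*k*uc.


U = k * uc = 1.64 * 1.939 = 3.17996
guard band g = w * U = 0.5 * 3.17996 = 1.58998
AL = USL - g = 195.46 - 1.58998
AL = 193.8700

193.8700


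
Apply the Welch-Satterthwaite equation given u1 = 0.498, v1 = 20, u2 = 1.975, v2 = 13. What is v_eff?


uc = sqrt(u1^2 + u2^2) = sqrt(0.498^2 + 1.975^2) = 2.0368184
v_eff = uc^4 / (u1^4/v1 + u2^4/v2)
= 2.0368184^4 / (0.498^4/20 + 1.975^4/13)
= 17.211124 / 1.1734503
v_eff = 14.6671

14.6671


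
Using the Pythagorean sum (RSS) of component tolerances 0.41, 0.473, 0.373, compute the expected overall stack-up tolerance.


RSS = sqrt(0.41^2 + 0.473^2 + 0.373^2)
= sqrt(0.530958)
= 0.7287

0.7287


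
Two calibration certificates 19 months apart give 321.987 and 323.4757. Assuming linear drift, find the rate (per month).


rate = (v2 - v1) / months
= (323.4757 - 321.987) / 19
= 1.4887 / 19
= 0.0784

0.0784


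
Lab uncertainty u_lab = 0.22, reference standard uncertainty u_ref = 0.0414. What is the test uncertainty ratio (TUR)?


TUR = u_lab / u_ref
= 0.22 / 0.0414
= 5.3140

5.3140


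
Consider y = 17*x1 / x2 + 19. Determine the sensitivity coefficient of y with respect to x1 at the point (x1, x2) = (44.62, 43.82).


y = 17*x1 / x2 + 19
dy/dx1 = 17/x2
Evaluate at x2 = 43.82: c1 = 17 / 43.82
c1 = 0.3880

0.3880


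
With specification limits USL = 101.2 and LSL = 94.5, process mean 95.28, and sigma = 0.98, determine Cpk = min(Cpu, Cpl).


Cpu = (USL - mean) / (3*sigma) = (101.2 - 95.28) / (3*0.98) = 2.0136
Cpl = (mean - LSL) / (3*sigma) = (95.28 - 94.5) / (3*0.98) = 0.2653
Cpk = min(Cpu, Cpl) = 0.2653

0.2653


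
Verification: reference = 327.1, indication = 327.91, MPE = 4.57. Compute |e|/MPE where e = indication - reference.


e = indication - reference = 327.91 - 327.1 = 0.8100
|e| = 0.8100
ratio = |e| / MPE = 0.8100 / 4.57
ratio = 0.1772

0.1772


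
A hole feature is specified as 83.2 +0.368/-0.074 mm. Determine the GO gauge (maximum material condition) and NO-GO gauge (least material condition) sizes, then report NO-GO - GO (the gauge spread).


GO = nominal - lower_tol (smallest hole = maximum material condition)
GO = 83.2 - 0.074 = 83.126
NO-GO = nominal + upper_tol (largest hole = least material condition)
NO-GO = 83.2 + 0.368 = 83.568
spread = NO-GO - GO = 83.568 - 83.126 = 0.4420

0.4420


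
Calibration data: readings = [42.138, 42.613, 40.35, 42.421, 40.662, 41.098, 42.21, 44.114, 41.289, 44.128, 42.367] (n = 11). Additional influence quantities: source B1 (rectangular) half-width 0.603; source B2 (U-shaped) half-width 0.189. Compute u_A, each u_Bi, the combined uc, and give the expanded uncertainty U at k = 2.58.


mean = (42.138 + 42.613 + 40.35 + 42.421 + 40.662 + 41.098 + 42.21 + 44.114 + 41.289 + 44.128 + 42.367) / 11 = 42.12636364
s = sqrt(sum((x - mean)^2)/(n-1)) = 1.2411465
u_A = s / sqrt(n) = 1.2411465 / sqrt(11) = 0.37421975
u_B1 = 0.603 / sqrt(3) = 0.34814221
u_B2 = 0.189 / sqrt(2) = 0.13364318
uc = sqrt(0.37421975^2 + 0.34814221^2 + 0.13364318^2) = 0.52830287
U = k * uc = 2.58 * 0.52830287
U = 1.3630

1.3630


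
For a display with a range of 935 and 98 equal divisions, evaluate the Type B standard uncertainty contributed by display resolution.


resolution = range / divisions
resolution = 935 / 98 = 9.5408163
u_res = resolution / (2*sqrt(3))
u_res = 9.5408163 / 3.4641016
u_res = 2.7542

2.7542


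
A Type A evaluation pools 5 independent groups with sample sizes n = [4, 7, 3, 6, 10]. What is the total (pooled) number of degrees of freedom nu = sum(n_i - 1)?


nu = sum_i (n_i - 1)
nu = ((4 - 1) + (7 - 1) + (3 - 1) + (6 - 1) + (10 - 1))
nu = 3 + 6 + 2 + 5 + 9
nu = 25

25


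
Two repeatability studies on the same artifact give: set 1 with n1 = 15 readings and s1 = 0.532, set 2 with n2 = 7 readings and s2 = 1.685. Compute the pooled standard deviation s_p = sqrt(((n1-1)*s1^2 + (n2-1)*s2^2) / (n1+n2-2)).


s_p = sqrt(((n1-1)*s1^2 + (n2-1)*s2^2) / (n1+n2-2))
numerator = (15-1)*0.532^2 + (7-1)*1.685^2 = 3.962336 + 17.03535 = 20.997686
denominator = 15 + 7 - 2 = 20
s_p^2 = 20.997686 / 20 = 1.0498843
s_p = sqrt(1.0498843) = 1.0246

1.0246


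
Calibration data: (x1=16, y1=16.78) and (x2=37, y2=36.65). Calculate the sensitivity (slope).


slope = (y2 - y1) / (x2 - x1)
= (36.65 - 16.78) / (37 - 16)
= 19.8700 / 21
= 0.9462

0.9462


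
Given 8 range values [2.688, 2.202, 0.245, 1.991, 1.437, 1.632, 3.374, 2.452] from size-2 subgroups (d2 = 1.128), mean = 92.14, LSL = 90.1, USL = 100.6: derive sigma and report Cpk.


R_bar = (2.688 + 2.202 + 0.245 + 1.991 + 1.437 + 1.632 + 3.374 + 2.452) / 8 = 2.002625
sigma = R_bar / d2 = 2.002625 / 1.128 = 1.7753768
Cp = (USL - LSL)/(6*sigma) = (100.6 - 90.1)/(6*1.7753768) = 0.9857
Cpu = (100.6 - 92.14)/(3*1.7753768) = 1.5884
Cpl = (92.14 - 90.1)/(3*1.7753768) = 0.3830
Cpk = min(Cpu, Cpl) = 0.3830

0.3830


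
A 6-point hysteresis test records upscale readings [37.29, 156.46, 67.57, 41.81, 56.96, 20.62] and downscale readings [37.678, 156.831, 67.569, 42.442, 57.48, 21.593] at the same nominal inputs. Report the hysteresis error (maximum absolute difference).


|37.29 - 37.678| = 0.3880
|156.46 - 156.831| = 0.3710
|67.57 - 67.569| = 0.0010
|41.81 - 42.442| = 0.6320
|56.96 - 57.48| = 0.5200
|20.62 - 21.593| = 0.9730
hysteresis = max(diffs) = 0.9730

0.9730


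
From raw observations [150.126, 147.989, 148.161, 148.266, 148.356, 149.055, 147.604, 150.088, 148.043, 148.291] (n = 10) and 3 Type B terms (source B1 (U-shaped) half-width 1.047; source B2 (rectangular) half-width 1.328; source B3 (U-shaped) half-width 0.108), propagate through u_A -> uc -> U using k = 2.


mean = (150.126 + 147.989 + 148.161 + 148.266 + 148.356 + 149.055 + 147.604 + 150.088 + 148.043 + 148.291) / 10 = 148.5979
s = sqrt(sum((x - mean)^2)/(n-1)) = 0.87462252
u_A = s / sqrt(n) = 0.87462252 / sqrt(10) = 0.27657993
u_B1 = 1.047 / sqrt(2) = 0.7403408
u_B2 = 1.328 / sqrt(3) = 0.76672116
u_B3 = 0.108 / sqrt(2) = 0.076367532
uc = sqrt(0.27657993^2 + 0.7403408^2 + 0.76672116^2 + 0.076367532^2) = 1.1037637
U = k * uc = 2 * 1.1037637
U = 2.2075

2.2075


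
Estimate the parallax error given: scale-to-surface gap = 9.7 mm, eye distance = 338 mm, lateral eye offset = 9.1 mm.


error = h * offset / d
= 9.7 * 9.1 / 338
= 0.2612

0.2612


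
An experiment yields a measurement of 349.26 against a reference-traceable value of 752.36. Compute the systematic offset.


Systematic error = measured - true
= 349.26 - 752.36
= -403.1000

-403.1000


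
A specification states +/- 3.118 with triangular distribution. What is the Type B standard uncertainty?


u_B = half_width / sqrt(6)
u_B = 3.118 / 2.4494897
u_B = 1.2729

1.2729


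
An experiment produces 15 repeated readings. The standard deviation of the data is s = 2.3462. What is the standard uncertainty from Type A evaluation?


u_A = s / sqrt(n)
u_A = 2.3462 / sqrt(15)
u_A = 2.3462 / 3.8729833
u_A = 0.6058

0.6058


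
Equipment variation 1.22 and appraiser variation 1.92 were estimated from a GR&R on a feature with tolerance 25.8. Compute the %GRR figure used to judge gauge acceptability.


GRR = sqrt(EV^2 + AV^2) = sqrt(1.22^2 + 1.92^2) = 2.2748187
%GRR = GRR / tol * 100 = 2.2748187 / 25.8 * 100
%GRR = 8.8171

8.8171


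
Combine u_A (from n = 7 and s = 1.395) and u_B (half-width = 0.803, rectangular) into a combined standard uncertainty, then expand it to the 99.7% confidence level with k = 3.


u_A = s / sqrt(n) = 1.395 / sqrt(7) = 0.52726044
u_B = half_width / sqrt(3) = 0.803 / sqrt(3) = 0.46361227
uc = sqrt(u_A^2 + u_B^2) = sqrt(0.52726044^2 + 0.46361227^2) = 0.70209679
U = k * uc = 3 * 0.70209679
U = 2.1063

2.1063


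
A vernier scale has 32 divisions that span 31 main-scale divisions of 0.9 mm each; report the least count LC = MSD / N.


LC = MSD / n_div
= 0.9 / 32
= 0.0281

0.0281


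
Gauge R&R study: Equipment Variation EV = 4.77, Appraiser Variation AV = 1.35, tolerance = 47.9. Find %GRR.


GRR = sqrt(EV^2 + AV^2) = sqrt(4.77^2 + 1.35^2) = 4.9573582
%GRR = GRR / tol * 100 = 4.9573582 / 47.9 * 100
%GRR = 10.3494

10.3494


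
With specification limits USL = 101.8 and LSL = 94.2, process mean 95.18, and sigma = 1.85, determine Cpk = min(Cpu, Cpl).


Cpu = (USL - mean) / (3*sigma) = (101.8 - 95.18) / (3*1.85) = 1.1928
Cpl = (mean - LSL) / (3*sigma) = (95.18 - 94.2) / (3*1.85) = 0.1766
Cpk = min(Cpu, Cpl) = 0.1766

0.1766


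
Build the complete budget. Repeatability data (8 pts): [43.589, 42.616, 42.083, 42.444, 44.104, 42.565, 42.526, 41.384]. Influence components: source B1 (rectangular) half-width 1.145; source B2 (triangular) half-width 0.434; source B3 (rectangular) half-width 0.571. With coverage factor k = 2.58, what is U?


mean = (43.589 + 42.616 + 42.083 + 42.444 + 44.104 + 42.565 + 42.526 + 41.384) / 8 = 42.663875
s = sqrt(sum((x - mean)^2)/(n-1)) = 0.84386313
u_A = s / sqrt(n) = 0.84386313 / sqrt(8) = 0.29835067
u_B1 = 1.145 / sqrt(3) = 0.66106606
u_B2 = 0.434 / sqrt(6) = 0.17717976
u_B3 = 0.571 / sqrt(3) = 0.329667
uc = sqrt(0.29835067^2 + 0.66106606^2 + 0.17717976^2 + 0.329667^2) = 0.8161461
U = k * uc = 2.58 * 0.8161461
U = 2.1057

2.1057


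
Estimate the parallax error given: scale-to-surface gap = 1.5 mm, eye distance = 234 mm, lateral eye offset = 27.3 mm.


error = h * offset / d
= 1.5 * 27.3 / 234
= 0.1750

0.1750


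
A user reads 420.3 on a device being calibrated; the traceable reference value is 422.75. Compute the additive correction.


Correction = standard - reading
= 422.75 - 420.3
= 2.4500

2.4500


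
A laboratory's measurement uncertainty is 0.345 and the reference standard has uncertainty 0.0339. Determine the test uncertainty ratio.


TUR = u_lab / u_ref
= 0.345 / 0.0339
= 10.1770

10.1770


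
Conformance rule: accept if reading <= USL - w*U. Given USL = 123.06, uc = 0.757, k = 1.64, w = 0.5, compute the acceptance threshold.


U = k * uc = 1.64 * 0.757 = 1.24148
guard band g = w * U = 0.5 * 1.24148 = 0.62074
AL = USL - g = 123.06 - 0.62074
AL = 122.4393

122.4393


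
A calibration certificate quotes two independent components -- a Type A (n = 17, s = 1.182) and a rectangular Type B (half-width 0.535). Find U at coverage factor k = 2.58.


u_A = s / sqrt(n) = 1.182 / sqrt(17) = 0.28667711
u_B = half_width / sqrt(3) = 0.535 / sqrt(3) = 0.30888239
uc = sqrt(u_A^2 + u_B^2) = sqrt(0.28667711^2 + 0.30888239^2) = 0.42141677
U = k * uc = 2.58 * 0.42141677
U = 1.0873

1.0873


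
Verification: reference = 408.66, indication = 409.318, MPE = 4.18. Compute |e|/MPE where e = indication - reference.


e = indication - reference = 409.318 - 408.66 = 0.6580
|e| = 0.6580
ratio = |e| / MPE = 0.6580 / 4.18
ratio = 0.1574

0.1574


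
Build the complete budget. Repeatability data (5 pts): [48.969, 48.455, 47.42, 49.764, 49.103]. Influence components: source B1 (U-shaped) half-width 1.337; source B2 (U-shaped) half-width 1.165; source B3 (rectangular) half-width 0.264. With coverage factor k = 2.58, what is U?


mean = (48.969 + 48.455 + 47.42 + 49.764 + 49.103) / 5 = 48.7422
s = sqrt(sum((x - mean)^2)/(n-1)) = 0.87412625
u_A = s / sqrt(n) = 0.87412625 / sqrt(5) = 0.39092114
u_B1 = 1.337 / sqrt(2) = 0.94540177
u_B2 = 1.165 / sqrt(2) = 0.8237794
u_B3 = 0.264 / sqrt(3) = 0.15242047
uc = sqrt(0.39092114^2 + 0.94540177^2 + 0.8237794^2 + 0.15242047^2) = 1.3222891
U = k * uc = 2.58 * 1.3222891
U = 3.4115

3.4115


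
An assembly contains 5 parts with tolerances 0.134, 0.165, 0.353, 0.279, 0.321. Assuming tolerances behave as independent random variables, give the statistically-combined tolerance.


RSS = sqrt(0.134^2 + 0.165^2 + 0.353^2 + 0.279^2 + 0.321^2)
= sqrt(0.350672)
= 0.5922

0.5922


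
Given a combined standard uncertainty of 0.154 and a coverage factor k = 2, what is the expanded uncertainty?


U = k * uc
U = 2 * 0.154
U = 0.3080

0.3080


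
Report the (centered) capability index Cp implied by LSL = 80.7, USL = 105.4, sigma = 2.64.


Cp = (USL - LSL) / (6 * sigma)
= (105.4 - 80.7) / (6 * 2.64)
= 24.7000 / 15.8400
= 1.5593

1.5593


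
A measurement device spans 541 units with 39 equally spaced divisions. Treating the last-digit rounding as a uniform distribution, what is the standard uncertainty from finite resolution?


resolution = range / divisions
resolution = 541 / 39 = 13.871795
u_res = resolution / (2*sqrt(3))
u_res = 13.871795 / 3.4641016
u_res = 4.0044

4.0044


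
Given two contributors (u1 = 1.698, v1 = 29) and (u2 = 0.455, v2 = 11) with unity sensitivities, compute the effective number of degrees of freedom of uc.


uc = sqrt(u1^2 + u2^2) = sqrt(1.698^2 + 0.455^2) = 1.7579047
v_eff = uc^4 / (u1^4/v1 + u2^4/v2)
= 1.7579047^4 / (1.698^4/29 + 0.455^4/11)
= 9.5495149 / 0.29054683
v_eff = 32.8674

32.8674


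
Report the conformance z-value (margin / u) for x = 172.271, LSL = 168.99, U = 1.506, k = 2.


u = U / k = 1.506 / 2 = 0.753
margin = |LSL - x| = |168.99 - 172.271| = 3.281
z = margin / u = 3.281 / 0.753
z = 4.3572

4.3572


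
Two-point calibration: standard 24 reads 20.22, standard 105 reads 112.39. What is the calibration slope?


slope = (y2 - y1) / (x2 - x1)
= (112.39 - 20.22) / (105 - 24)
= 92.1700 / 81
= 1.1379

1.1379


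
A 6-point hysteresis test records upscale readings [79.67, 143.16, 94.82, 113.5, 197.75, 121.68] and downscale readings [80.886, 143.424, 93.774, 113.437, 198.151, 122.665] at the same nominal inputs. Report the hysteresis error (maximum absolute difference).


|79.67 - 80.886| = 1.2160
|143.16 - 143.424| = 0.2640
|94.82 - 93.774| = 1.0460
|113.5 - 113.437| = 0.0630
|197.75 - 198.151| = 0.4010
|121.68 - 122.665| = 0.9850
hysteresis = max(diffs) = 1.2160

1.2160


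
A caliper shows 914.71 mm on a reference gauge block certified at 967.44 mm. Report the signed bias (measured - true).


Systematic error = measured - true
= 914.71 - 967.44
= -52.7300

-52.7300


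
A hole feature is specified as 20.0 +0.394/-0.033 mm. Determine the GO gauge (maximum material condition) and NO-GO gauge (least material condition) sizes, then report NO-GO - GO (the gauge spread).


GO = nominal - lower_tol (smallest hole = maximum material condition)
GO = 20.0 - 0.033 = 19.967
NO-GO = nominal + upper_tol (largest hole = least material condition)
NO-GO = 20.0 + 0.394 = 20.394
spread = NO-GO - GO = 20.394 - 19.967 = 0.4270

0.4270


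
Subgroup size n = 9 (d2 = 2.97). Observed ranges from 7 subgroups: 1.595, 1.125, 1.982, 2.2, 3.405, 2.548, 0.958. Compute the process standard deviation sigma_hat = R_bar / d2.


R_bar = (1.595 + 1.125 + 1.982 + 2.2 + 3.405 + 2.548 + 0.958) / 7
R_bar = 13.813 / 7 = 1.9732857
sigma_hat = R_bar / d2 = 1.9732857 / 2.97 = 0.6644

0.6644


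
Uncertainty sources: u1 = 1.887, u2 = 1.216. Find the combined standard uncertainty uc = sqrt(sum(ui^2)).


uc = sqrt(1.887^2 + 1.216^2)
uc = sqrt(5.039425)
uc = 2.2449

2.2449


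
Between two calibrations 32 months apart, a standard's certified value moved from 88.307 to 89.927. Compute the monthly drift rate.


rate = (v2 - v1) / months
= (89.927 - 88.307) / 32
= 1.6200 / 32
= 0.0506

0.0506


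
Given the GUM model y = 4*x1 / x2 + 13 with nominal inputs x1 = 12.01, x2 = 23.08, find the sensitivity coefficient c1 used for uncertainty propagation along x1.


y = 4*x1 / x2 + 13
dy/dx1 = 4/x2
Evaluate at x2 = 23.08: c1 = 4 / 23.08
c1 = 0.1733

0.1733


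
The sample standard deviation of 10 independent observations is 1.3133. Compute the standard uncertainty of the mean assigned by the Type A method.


u_A = s / sqrt(n)
u_A = 1.3133 / sqrt(10)
u_A = 1.3133 / 3.1622777
u_A = 0.4153

0.4153


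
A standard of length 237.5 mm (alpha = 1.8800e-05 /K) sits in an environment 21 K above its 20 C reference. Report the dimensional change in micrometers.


dL = L * alpha * dT
= 237.5 * 1.8800e-05 * 21
= 0.0937650 mm
dL_um = 0.0937650 * 1000 = 93.7650 um

93.7650


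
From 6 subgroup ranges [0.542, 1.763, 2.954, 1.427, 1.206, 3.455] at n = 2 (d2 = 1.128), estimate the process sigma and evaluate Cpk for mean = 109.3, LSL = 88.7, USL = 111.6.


R_bar = (0.542 + 1.763 + 2.954 + 1.427 + 1.206 + 3.455) / 6 = 1.8911667
sigma = R_bar / d2 = 1.8911667 / 1.128 = 1.6765662
Cp = (USL - LSL)/(6*sigma) = (111.6 - 88.7)/(6*1.6765662) = 2.2765
Cpu = (111.6 - 109.3)/(3*1.6765662) = 0.4573
Cpl = (109.3 - 88.7)/(3*1.6765662) = 4.0957
Cpk = min(Cpu, Cpl) = 0.4573

0.4573


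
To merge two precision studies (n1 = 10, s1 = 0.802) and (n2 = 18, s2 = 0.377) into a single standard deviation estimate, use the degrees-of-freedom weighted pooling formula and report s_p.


s_p = sqrt(((n1-1)*s1^2 + (n2-1)*s2^2) / (n1+n2-2))
numerator = (10-1)*0.802^2 + (18-1)*0.377^2 = 5.788836 + 2.416193 = 8.205029
denominator = 10 + 18 - 2 = 26
s_p^2 = 8.205029 / 26 = 0.31557804
s_p = sqrt(0.31557804) = 0.5618

0.5618


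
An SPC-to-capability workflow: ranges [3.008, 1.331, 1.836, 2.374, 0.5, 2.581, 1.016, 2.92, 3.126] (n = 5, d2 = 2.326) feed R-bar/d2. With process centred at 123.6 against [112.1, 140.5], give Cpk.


R_bar = (3.008 + 1.331 + 1.836 + 2.374 + 0.5 + 2.581 + 1.016 + 2.92 + 3.126) / 9 = 2.0768889
sigma = R_bar / d2 = 2.0768889 / 2.326 = 0.8929015
Cp = (USL - LSL)/(6*sigma) = (140.5 - 112.1)/(6*0.8929015) = 5.3011
Cpu = (140.5 - 123.6)/(3*0.8929015) = 6.3090
Cpl = (123.6 - 112.1)/(3*0.8929015) = 4.2931
Cpk = min(Cpu, Cpl) = 4.2931

4.2931


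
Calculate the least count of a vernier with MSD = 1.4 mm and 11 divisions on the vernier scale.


LC = MSD / n_div
= 1.4 / 11
= 0.1273

0.1273


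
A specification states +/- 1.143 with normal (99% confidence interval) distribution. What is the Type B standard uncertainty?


u_B = half_width / 2.576
u_B = 1.143 / 2.576
u_B = 0.4437

0.4437


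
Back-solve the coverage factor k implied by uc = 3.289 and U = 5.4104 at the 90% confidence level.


k = U / uc
k = 5.4104 / 3.289
k = 1.645

1.645


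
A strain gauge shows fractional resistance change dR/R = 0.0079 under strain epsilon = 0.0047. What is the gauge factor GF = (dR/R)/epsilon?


GF = (dR/R) / epsilon
= 0.0079 / 0.0047
= 1.6809

1.6809


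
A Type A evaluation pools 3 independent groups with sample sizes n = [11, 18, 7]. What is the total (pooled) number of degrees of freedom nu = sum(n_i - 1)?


nu = sum_i (n_i - 1)
nu = ((11 - 1) + (18 - 1) + (7 - 1))
nu = 10 + 17 + 6
nu = 33

33


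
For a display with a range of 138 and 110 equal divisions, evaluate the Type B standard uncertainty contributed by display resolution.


resolution = range / divisions
resolution = 138 / 110 = 1.2545455
u_res = resolution / (2*sqrt(3))
u_res = 1.2545455 / 3.4641016
u_res = 0.3622

0.3622


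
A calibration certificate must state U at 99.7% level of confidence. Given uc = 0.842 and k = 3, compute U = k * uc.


U = k * uc
U = 3 * 0.842
U = 2.5260

2.5260


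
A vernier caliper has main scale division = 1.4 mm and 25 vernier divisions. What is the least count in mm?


LC = MSD / n_div
= 1.4 / 25
= 0.0560

0.0560


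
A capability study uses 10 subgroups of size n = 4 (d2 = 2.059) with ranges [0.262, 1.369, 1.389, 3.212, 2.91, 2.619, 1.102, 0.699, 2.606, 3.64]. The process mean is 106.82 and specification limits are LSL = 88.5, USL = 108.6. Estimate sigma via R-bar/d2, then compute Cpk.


R_bar = (0.262 + 1.369 + 1.389 + 3.212 + 2.91 + 2.619 + 1.102 + 0.699 + 2.606 + 3.64) / 10 = 1.9808
sigma = R_bar / d2 = 1.9808 / 2.059 = 0.9620204
Cp = (USL - LSL)/(6*sigma) = (108.6 - 88.5)/(6*0.9620204) = 3.4823
Cpu = (108.6 - 106.82)/(3*0.9620204) = 0.6168
Cpl = (106.82 - 88.5)/(3*0.9620204) = 6.3478
Cpk = min(Cpu, Cpl) = 0.6168

0.6168


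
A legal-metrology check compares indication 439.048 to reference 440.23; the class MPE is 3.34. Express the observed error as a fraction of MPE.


e = indication - reference = 439.048 - 440.23 = -1.1820
|e| = 1.1820
ratio = |e| / MPE = 1.1820 / 3.34
ratio = 0.3539

0.3539


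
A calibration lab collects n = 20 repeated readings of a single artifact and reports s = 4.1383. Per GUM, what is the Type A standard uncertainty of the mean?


u_A = s / sqrt(n)
u_A = 4.1383 / sqrt(20)
u_A = 4.1383 / 4.472136
u_A = 0.9254

0.9254


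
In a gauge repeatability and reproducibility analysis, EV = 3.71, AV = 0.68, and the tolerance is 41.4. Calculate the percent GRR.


GRR = sqrt(EV^2 + AV^2) = sqrt(3.71^2 + 0.68^2) = 3.7718033
%GRR = GRR / tol * 100 = 3.7718033 / 41.4 * 100
%GRR = 9.1106

9.1106


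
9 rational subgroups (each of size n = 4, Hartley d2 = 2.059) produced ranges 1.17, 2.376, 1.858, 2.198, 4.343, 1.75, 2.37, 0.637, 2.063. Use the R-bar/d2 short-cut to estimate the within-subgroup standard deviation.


R_bar = (1.17 + 2.376 + 1.858 + 2.198 + 4.343 + 1.75 + 2.37 + 0.637 + 2.063) / 9
R_bar = 18.765 / 9 = 2.085
sigma_hat = R_bar / d2 = 2.085 / 2.059 = 1.0126

1.0126


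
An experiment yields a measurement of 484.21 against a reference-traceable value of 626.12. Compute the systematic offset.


Systematic error = measured - true
= 484.21 - 626.12
= -141.9100

-141.9100


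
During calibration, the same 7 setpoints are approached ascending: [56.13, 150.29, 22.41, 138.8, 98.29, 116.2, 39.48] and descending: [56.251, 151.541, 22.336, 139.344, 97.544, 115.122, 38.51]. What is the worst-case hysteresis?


|56.13 - 56.251| = 0.1210
|150.29 - 151.541| = 1.2510
|22.41 - 22.336| = 0.0740
|138.8 - 139.344| = 0.5440
|98.29 - 97.544| = 0.7460
|116.2 - 115.122| = 1.0780
|39.48 - 38.51| = 0.9700
hysteresis = max(diffs) = 1.2510

1.2510


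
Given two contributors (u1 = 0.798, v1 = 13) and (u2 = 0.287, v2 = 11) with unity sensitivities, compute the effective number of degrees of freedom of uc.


uc = sqrt(u1^2 + u2^2) = sqrt(0.798^2 + 0.287^2) = 0.84804068
v_eff = uc^4 / (u1^4/v1 + u2^4/v2)
= 0.84804068^4 / (0.798^4/13 + 0.287^4/11)
= 0.5172098 / 0.031810582
v_eff = 16.2590

16.2590


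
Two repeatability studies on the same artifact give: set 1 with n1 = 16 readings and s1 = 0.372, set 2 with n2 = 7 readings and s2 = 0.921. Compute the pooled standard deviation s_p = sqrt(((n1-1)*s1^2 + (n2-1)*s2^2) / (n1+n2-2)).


s_p = sqrt(((n1-1)*s1^2 + (n2-1)*s2^2) / (n1+n2-2))
numerator = (16-1)*0.372^2 + (7-1)*0.921^2 = 2.07576 + 5.089446 = 7.165206
denominator = 16 + 7 - 2 = 21
s_p^2 = 7.165206 / 21 = 0.34120029
s_p = sqrt(0.34120029) = 0.5841

0.5841


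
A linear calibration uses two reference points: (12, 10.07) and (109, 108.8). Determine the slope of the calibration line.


slope = (y2 - y1) / (x2 - x1)
= (108.8 - 10.07) / (109 - 12)
= 98.7300 / 97
= 1.0178

1.0178


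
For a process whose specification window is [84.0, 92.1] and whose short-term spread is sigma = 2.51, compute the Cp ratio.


Cp = (USL - LSL) / (6 * sigma)
= (92.1 - 84.0) / (6 * 2.51)
= 8.1000 / 15.0600
= 0.5378

0.5378


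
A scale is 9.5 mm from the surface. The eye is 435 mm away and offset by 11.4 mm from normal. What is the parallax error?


error = h * offset / d
= 9.5 * 11.4 / 435
= 0.2490

0.2490


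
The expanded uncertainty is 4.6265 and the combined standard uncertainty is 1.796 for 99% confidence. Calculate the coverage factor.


k = U / uc
k = 4.6265 / 1.796
k = 2.576

2.576


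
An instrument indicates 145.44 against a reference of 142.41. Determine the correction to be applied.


Correction = standard - reading
= 142.41 - 145.44
= -3.0300

-3.0300


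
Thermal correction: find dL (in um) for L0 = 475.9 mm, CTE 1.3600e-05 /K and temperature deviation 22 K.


dL = L * alpha * dT
= 475.9 * 1.3600e-05 * 22
= 0.1423893 mm
dL_um = 0.1423893 * 1000 = 142.3893 um

142.3893


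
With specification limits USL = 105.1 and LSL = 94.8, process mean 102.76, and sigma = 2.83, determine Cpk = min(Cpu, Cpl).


Cpu = (USL - mean) / (3*sigma) = (105.1 - 102.76) / (3*2.83) = 0.2756
Cpl = (mean - LSL) / (3*sigma) = (102.76 - 94.8) / (3*2.83) = 0.9376
Cpk = min(Cpu, Cpl) = 0.2756

0.2756


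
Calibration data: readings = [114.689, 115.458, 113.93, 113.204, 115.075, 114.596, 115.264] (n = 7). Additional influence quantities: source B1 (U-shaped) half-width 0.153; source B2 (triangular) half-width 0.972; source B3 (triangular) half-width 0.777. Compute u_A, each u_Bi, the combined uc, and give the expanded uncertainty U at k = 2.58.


mean = (114.689 + 115.458 + 113.93 + 113.204 + 115.075 + 114.596 + 115.264) / 7 = 114.6022857
s = sqrt(sum((x - mean)^2)/(n-1)) = 0.79669122
u_A = s / sqrt(n) = 0.79669122 / sqrt(7) = 0.30112098
u_B1 = 0.153 / sqrt(2) = 0.10818734
u_B2 = 0.972 / sqrt(6) = 0.39681734
u_B3 = 0.777 / sqrt(6) = 0.31720892
uc = sqrt(0.30112098^2 + 0.10818734^2 + 0.39681734^2 + 0.31720892^2) = 0.60038641
U = k * uc = 2.58 * 0.60038641
U = 1.5490

1.5490
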